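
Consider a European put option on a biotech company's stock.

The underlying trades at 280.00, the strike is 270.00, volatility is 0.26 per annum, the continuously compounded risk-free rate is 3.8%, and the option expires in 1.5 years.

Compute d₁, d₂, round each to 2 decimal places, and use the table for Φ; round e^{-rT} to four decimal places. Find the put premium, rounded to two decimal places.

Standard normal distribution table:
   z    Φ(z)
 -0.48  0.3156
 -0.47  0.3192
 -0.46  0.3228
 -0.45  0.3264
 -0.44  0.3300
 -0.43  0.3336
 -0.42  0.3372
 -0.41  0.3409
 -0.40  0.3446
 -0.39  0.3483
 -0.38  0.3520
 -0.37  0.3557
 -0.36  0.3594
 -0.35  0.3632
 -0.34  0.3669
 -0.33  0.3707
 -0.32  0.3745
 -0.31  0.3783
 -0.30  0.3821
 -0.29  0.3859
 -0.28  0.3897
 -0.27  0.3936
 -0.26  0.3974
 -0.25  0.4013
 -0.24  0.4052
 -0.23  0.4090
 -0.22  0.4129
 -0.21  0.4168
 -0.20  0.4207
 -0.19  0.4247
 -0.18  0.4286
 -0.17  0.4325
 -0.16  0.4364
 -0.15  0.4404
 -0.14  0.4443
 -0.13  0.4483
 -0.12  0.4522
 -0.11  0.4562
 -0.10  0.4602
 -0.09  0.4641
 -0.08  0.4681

22.94

σ√T = 0.26 × 1.2247 = 0.3184
d₁ = [ln(280/270) + (0.038 + 0.26²/2)·1.5] / 0.3184 = [0.0364 + 0.1077] / 0.3184 = 0.4524 → 0.45
d₂ = d₁ − σ√T = 0.4524 − 0.3184 = 0.1340 → 0.13
e^(−rT) = e^(−0.038·1.5) = 0.9446
N(−d₂) = N(-0.13) = 0.4483;  N(−d₁) = N(-0.45) = 0.3264
P = 270·0.9446·0.4483 − 280·0.3264 = 114.3353 − 91.3920 = 22.9433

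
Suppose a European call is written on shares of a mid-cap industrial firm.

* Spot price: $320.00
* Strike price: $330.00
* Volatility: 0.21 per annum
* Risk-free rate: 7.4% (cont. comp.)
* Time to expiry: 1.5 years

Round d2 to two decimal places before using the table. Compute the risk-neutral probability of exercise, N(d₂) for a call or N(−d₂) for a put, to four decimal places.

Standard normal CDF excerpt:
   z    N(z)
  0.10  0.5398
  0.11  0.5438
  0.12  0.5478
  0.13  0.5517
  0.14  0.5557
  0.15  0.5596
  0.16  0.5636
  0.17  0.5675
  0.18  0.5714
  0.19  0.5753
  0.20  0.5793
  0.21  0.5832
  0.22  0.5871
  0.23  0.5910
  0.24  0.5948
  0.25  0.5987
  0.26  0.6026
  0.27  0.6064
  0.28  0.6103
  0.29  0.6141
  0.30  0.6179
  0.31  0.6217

T = 1.5;  σ√T = 0.2572
d₁ = [ln(320/330) + (0.074 + 0.21²/2)·1.5] / 0.2572 = [-0.0308 + 0.1441] / 0.2572 = 0.4405 ⇒ 0.44
d₂ = d₁ − σ√T = 0.4405 − 0.2572 = 0.1833 ⇒ 0.18
Risk-neutral Pr[S_T > K] = N(d₂) = N(0.18) = 0.5714

0.5714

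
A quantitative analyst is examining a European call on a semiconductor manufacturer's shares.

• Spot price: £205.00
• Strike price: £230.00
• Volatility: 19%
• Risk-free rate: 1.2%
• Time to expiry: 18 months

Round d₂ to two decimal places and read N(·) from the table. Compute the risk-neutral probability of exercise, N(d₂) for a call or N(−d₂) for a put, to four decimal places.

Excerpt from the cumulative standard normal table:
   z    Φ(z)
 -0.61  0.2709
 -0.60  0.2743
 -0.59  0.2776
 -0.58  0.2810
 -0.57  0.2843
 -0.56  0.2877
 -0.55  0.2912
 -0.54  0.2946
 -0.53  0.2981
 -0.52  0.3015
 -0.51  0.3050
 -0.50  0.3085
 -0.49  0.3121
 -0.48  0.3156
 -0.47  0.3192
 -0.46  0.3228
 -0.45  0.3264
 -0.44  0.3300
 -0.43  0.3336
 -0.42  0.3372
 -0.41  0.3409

σ√T = 0.19 × 1.2247 = 0.2327
d₁ = [ln(205/230) + (0.012 + 0.19²/2)·1.5] / 0.2327 = [-0.1151 + 0.0451] / 0.2327 = -0.3008 ≈ -0.30
d₂ = d₁ − σ√T = -0.3008 − 0.2327 = -0.5335 ≈ -0.53
Risk-neutral Pr[S_T > K] = N(d₂) = N(-0.53) = 0.2981

0.2981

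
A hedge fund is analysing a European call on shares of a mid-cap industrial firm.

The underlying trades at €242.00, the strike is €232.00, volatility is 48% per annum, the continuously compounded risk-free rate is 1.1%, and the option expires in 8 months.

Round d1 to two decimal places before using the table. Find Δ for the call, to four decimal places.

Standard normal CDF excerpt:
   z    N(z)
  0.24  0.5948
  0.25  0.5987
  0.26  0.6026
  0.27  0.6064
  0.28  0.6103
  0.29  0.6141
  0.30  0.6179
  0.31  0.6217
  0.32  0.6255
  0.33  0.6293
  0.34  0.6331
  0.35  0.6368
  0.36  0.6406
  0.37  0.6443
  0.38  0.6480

0.6255

σ√T = 0.48 × 0.8165 = 0.3919
ln(S/K) + (r + σ²/2)T = ln(242/232) + (0.011 + 0.48²/2)·0.6667 = 0.0422 + 0.0841 = 0.1263
d₁ = 0.1263 / 0.3919 = 0.3223 ≈ 0.32
N(d₁) = N(0.32) = 0.6255
Δ_call = N(d₁) = 0.6255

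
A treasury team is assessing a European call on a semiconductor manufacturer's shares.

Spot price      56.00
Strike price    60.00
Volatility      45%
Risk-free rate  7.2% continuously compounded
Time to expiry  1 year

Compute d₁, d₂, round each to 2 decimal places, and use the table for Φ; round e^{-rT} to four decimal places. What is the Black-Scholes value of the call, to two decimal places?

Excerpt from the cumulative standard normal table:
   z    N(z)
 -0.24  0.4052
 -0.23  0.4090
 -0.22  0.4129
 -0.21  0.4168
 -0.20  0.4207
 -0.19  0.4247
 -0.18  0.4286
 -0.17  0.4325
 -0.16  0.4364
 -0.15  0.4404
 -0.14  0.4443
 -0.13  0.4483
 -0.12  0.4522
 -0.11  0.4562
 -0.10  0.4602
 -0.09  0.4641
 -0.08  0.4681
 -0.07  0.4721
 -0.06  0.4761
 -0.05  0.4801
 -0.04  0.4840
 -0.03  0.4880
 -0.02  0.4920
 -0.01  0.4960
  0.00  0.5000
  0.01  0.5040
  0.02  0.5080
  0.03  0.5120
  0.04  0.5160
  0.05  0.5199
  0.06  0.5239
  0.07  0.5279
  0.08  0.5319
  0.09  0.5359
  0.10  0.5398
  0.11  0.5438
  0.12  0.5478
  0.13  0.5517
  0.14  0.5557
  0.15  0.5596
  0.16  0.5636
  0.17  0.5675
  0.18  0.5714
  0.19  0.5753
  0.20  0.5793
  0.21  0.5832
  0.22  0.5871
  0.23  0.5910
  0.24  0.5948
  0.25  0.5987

10.04

σ√T = 0.45 × 1.0000 = 0.4500
d₁ = [ln(56/60) + (0.072 + 0.45²/2)·1] / 0.4500 = [-0.0690 + 0.1733] / 0.4500 = 0.2317 → 0.23
d₂ = d₁ − σ√T = 0.2317 − 0.4500 = -0.2183 → -0.22
exp(−rT) = exp(−0.072·1) = 0.9305
N(d₁) = N(0.23) = 0.5910;  N(d₂) = N(-0.22) = 0.4129
C = 56·0.5910 − 60·0.9305·0.4129 = 33.0960 − 23.0522 = 10.0438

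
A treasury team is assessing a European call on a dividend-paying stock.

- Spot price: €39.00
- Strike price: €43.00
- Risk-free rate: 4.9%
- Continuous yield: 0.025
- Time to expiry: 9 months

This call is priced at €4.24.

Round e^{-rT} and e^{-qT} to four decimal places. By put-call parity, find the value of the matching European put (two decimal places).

e^(−qT) = e^(−0.025·0.75) = 0.9814;  e^(−rT) = e^(−0.049·0.75) = 0.9639
Put-call parity: C − P = S·e^(−qT) − K·e^(−rT) = 39·0.9814 − 43·0.9639 = 38.2746 − 41.4477 = -3.1731
P = C − (C − P) = 4.24 − (-3.1731) = 7.4131

€7.41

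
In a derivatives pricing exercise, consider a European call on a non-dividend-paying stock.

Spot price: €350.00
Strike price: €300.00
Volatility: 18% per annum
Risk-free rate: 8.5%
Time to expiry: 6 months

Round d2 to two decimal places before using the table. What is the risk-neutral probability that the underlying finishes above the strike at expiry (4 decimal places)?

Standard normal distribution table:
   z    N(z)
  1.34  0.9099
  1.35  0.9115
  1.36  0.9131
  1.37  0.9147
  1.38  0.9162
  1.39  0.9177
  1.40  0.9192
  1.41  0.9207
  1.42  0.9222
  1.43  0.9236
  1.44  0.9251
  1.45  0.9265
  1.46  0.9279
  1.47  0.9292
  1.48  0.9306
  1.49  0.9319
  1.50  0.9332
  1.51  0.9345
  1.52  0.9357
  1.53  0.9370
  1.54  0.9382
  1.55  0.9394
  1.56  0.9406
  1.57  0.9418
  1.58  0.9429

σ√T = 0.18 × 0.7071 = 0.1273
d₁ = [ln(350/300) + (0.085 + 0.18²/2)·0.5] / 0.1273 = [0.1542 + 0.0506] / 0.1273 = 1.6087 which rounds to 1.61
d₂ = d₁ − σ√T = 1.6087 − 0.1273 = 1.4814 which rounds to 1.48
Risk-neutral Pr[S_T > K] = N(d₂) = N(1.48) = 0.9306

0.9306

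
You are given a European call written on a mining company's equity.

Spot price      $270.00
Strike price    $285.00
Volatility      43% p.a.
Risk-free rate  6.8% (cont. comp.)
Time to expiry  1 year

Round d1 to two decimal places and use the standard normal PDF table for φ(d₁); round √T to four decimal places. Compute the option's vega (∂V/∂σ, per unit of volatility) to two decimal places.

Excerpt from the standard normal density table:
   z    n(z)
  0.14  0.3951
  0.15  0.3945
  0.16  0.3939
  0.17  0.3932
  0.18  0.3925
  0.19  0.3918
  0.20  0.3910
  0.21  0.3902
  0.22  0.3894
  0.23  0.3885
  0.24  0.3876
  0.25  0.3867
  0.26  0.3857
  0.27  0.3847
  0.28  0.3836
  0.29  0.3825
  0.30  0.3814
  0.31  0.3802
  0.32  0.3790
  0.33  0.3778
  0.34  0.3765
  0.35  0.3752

σ√T = 0.43 × 1.0000 = 0.4300
ln(S/K) + (r + σ²/2)T = ln(270/285) + (0.068 + 0.43²/2)·1 = -0.0541 + 0.1604 = 0.1064
d₁ = 0.1064 / 0.4300 = 0.2474 ≈ 0.25
√T = √1 = 1.0000
φ(d₁) = φ(0.25) = 0.3867
vega = S·φ(d₁)·√T = 270·0.3867·1.0000 = 104.4090

104.41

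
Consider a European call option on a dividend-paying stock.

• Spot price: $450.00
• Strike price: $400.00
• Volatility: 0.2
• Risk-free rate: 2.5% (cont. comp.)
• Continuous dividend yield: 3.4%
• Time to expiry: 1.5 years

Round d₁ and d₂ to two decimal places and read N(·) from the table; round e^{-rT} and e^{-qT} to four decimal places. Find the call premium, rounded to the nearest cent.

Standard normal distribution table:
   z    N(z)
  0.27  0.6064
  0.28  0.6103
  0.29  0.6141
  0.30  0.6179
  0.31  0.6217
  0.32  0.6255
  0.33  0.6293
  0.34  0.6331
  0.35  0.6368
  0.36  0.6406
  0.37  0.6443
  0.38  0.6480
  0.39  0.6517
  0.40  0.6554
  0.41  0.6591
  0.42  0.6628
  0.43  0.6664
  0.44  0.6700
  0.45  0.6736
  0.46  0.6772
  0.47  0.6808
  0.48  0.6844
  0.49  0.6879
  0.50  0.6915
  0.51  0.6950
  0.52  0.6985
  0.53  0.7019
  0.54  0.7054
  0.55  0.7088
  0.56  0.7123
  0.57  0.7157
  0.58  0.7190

$65.04

T = 1.5;  σ√T = 0.2449
ln(S/K) + (r − q + σ²/2)T = ln(450/400) + (0.025 − 0.034 + 0.2²/2)·1.5 = 0.1178 + 0.0165 = 0.1343
d₁ = 0.1343 / 0.2449 = 0.5482 → 0.55
d₂ = d₁ − σ√T = 0.5482 − 0.2449 = 0.3033 → 0.30
e^(−qT) = e^(−0.034·1.5) = 0.9503;  e^(−rT) = e^(−0.025·1.5) = 0.9632
C = 450·0.9503·N(0.55) − 400·0.9632·N(0.30) = 450·0.9503·0.7088 − 400·0.9632·0.6179 = 303.1077 − 238.0645 = 65.0432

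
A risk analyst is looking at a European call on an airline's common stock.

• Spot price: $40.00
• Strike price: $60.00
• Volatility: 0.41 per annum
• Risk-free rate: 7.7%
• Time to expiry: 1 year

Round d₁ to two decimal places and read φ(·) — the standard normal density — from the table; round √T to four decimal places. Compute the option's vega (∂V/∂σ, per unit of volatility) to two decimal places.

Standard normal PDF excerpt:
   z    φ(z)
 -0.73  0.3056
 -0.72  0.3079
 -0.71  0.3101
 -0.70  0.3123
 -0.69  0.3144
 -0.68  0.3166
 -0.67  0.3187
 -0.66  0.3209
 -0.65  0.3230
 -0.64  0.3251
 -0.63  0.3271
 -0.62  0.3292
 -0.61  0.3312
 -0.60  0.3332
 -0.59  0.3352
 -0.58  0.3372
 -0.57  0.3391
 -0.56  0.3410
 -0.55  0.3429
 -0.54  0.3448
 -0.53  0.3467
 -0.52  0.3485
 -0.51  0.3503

σ√T = 0.41·√1 = 0.4100
d₁ = [ln(40/60) + (0.077 + ½·0.41²)·1] / (σ√T) = (-0.4055 + 0.1610) / 0.4100 = -0.5961 which rounds to -0.60
√T = √1 = 1.0000
φ(d₁) = φ(-0.60) = 0.3332
vega = S·φ(d₁)·√T = 40·0.3332·1.0000 = 13.3280

13.33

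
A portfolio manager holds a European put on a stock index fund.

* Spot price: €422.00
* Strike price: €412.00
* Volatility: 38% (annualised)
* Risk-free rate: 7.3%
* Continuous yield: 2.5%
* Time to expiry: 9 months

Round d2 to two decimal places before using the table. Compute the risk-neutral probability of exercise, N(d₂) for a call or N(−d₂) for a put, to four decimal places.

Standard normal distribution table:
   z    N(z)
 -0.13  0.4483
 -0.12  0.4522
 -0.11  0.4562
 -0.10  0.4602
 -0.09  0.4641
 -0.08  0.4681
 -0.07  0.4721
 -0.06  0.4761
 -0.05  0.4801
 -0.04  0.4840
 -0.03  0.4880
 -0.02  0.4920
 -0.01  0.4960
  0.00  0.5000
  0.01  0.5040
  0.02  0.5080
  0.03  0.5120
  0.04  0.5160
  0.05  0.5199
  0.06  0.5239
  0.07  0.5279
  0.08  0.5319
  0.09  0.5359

T = 0.75;  σ√T = 0.3291
d₁ = [ln(422/412) + (0.073 − 0.025 + 0.38²/2)·0.75] / 0.3291 = [0.0240 + 0.0902] / 0.3291 = 0.3468 → 0.35
d₂ = d₁ − σ√T = 0.3468 − 0.3291 = 0.0177 → 0.02
Risk-neutral Pr[S_T < K] = N(−d₂) = N(-0.02) = 0.4920

0.4920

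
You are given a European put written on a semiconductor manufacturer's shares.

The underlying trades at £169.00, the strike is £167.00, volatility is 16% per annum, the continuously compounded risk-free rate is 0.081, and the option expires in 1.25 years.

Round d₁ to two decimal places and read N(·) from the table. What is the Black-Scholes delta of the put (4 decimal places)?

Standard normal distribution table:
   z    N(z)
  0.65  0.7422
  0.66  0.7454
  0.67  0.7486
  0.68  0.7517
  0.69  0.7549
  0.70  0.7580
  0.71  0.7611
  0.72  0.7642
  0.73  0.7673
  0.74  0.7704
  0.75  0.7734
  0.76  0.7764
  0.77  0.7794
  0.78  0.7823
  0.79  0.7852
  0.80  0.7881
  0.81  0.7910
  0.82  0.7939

σ√T = 0.16·√1.25 = 0.1789
ln(S/K) + (r + σ²/2)T = ln(169/167) + (0.081 + 0.16²/2)·1.25 = 0.0119 + 0.1173 = 0.1292
d₁ = 0.1292 / 0.1789 = 0.7220 ⇒ 0.72
N(d₁) = N(0.72) = 0.7642
Δ_put = N(d₁) − 1 = 0.7642 − 1 = -0.2358

-0.2358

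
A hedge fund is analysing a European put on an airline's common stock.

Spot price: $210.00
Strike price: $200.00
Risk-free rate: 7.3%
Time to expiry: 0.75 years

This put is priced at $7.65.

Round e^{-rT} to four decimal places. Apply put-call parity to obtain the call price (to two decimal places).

$28.31

e^(−rT) = e^(−0.073·0.75) = 0.9467
Put-call parity: C − P = S − K·e^(−rT) = 210 − 200·0.9467 = 210 − 189.3400 = 20.6600
C = P + (C − P) = 7.65 + (20.6600) = 28.3100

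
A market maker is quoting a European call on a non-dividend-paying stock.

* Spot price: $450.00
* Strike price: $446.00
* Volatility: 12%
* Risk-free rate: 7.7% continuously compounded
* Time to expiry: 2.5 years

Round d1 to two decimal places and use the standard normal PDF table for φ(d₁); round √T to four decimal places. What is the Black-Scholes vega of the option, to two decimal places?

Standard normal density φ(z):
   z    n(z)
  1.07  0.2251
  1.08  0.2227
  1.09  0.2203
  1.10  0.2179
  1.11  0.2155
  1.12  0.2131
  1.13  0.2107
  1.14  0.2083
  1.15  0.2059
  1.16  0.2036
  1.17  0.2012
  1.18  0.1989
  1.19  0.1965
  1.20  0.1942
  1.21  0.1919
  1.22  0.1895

σ√T = 0.12 × 1.5811 = 0.1897
ln(S/K) + (r + σ²/2)T = ln(450/446) + (0.077 + 0.12²/2)·2.5 = 0.0089 + 0.2105 = 0.2194
d₁ = 0.2194 / 0.1897 = 1.1565 ≈ 1.16
√T = √2.5 = 1.5811
φ(d₁) = φ(1.16) = 0.2036
vega = S·φ(d₁)·√T = 450·0.2036·1.5811 = 144.8604
(Vega is the same for a European call and put with the same parameters.)

144.86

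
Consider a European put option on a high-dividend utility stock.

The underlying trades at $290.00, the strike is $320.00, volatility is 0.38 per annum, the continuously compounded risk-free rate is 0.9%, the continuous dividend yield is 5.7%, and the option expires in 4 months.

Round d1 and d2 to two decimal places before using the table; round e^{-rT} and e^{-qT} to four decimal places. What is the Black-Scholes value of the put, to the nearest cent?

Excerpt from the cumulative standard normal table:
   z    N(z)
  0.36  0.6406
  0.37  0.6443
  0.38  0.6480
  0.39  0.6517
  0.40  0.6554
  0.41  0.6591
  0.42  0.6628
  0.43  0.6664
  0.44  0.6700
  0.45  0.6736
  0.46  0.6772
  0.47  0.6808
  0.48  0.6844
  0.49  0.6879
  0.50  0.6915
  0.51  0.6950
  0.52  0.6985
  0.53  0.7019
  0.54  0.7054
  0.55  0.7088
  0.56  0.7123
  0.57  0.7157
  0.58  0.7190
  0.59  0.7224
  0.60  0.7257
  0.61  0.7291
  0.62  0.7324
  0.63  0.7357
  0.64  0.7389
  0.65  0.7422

σ√T = 0.38·√0.3333 = 0.2194
d₁ = [ln(290/320) + (0.009 − 0.057 + 0.38²/2)·0.3333] / 0.2194 = [-0.0984 + 0.0081] / 0.2194 = -0.4119 ≈ -0.41
d₂ = d₁ − σ√T = -0.4119 − 0.2194 = -0.6313 ≈ -0.63
e^(−qT) = e^(−0.057·0.3333) = 0.9812;  e^(−rT) = e^(−0.009·0.3333) = 0.9970
P = 320·0.9970·N(0.63) − 290·0.9812·N(0.41) = 320·0.9970·0.7357 − 290·0.9812·0.6591 = 234.7177 − 187.5456 = 47.1721

$47.17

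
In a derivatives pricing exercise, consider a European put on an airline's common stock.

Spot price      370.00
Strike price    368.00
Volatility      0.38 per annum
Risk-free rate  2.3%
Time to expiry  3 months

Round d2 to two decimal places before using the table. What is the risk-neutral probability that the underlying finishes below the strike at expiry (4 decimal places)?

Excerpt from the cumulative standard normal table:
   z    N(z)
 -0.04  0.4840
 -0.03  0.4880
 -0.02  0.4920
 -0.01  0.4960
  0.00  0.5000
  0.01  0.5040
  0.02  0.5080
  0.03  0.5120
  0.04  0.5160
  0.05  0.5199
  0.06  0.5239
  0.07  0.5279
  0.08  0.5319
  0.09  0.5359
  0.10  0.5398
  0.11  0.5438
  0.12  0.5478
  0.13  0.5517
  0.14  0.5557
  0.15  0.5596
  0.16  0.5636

σ√T = 0.38·√0.25 = 0.1900
d₁ = [ln(370/368) + (0.023 + 0.38²/2)·0.25] / 0.1900 = [0.0054 + 0.0238] / 0.1900 = 0.1538 ⇒ 0.15
d₂ = d₁ − σ√T = 0.1538 − 0.1900 = -0.0362 ⇒ -0.04
Risk-neutral Pr[S_T < K] = N(−d₂) = N(0.04) = 0.5160

0.5160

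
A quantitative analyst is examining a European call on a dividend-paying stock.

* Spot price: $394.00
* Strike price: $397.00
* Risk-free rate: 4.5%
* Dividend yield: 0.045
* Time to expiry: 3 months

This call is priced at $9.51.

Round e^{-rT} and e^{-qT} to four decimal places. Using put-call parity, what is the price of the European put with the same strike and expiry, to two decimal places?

$12.48

e^(−qT) = e^(−0.045·0.25) = 0.9888;  e^(−rT) = e^(−0.045·0.25) = 0.9888
Put-call parity: C − P = S·e^(−qT) − K·e^(−rT) = 394·0.9888 − 397·0.9888 = 389.5872 − 392.5536 = -2.9664
P = C − (C − P) = 9.51 − (-2.9664) = 12.4764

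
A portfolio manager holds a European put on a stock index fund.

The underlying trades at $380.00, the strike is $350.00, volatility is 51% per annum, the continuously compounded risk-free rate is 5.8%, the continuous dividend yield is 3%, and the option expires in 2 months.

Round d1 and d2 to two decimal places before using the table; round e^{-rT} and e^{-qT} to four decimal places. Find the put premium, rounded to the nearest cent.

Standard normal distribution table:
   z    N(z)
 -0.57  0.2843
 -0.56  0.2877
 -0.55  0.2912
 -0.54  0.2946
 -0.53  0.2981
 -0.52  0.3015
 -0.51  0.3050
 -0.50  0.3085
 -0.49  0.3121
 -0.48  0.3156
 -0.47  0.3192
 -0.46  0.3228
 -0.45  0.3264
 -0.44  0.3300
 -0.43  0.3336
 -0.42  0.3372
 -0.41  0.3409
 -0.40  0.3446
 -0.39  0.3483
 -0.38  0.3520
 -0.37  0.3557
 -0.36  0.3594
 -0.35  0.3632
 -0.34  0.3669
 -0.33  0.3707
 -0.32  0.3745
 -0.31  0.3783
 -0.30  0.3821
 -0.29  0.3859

σ√T = 0.51 × 0.4082 = 0.2082
d₁ = [ln(380/350) + (0.058 − 0.03 + 0.51²/2)·0.1667] / 0.2082 = [0.0822 + 0.0263] / 0.2082 = 0.5215 → 0.52
d₂ = d₁ − σ√T = 0.5215 − 0.2082 = 0.3133 → 0.31
exp(−qT) = exp(−0.03·0.1667) = 0.9950;  exp(−rT) = exp(−0.058·0.1667) = 0.9904
P = 350·0.9904·N(-0.31) − 380·0.9950·N(-0.52) = 350·0.9904·0.3783 − 380·0.9950·0.3015 = 131.1339 − 113.9972 = 17.1368

$17.14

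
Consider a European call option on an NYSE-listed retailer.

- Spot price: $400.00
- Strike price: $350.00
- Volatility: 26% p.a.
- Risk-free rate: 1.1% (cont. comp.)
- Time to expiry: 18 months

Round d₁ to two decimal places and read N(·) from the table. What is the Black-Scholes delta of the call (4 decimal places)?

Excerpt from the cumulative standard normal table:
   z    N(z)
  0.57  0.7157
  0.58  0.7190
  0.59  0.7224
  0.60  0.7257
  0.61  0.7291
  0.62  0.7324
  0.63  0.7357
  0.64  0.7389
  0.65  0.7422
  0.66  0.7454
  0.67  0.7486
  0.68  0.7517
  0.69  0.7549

0.7357

σ√T = 0.26 × 1.2247 = 0.3184
d₁ = [ln(400/350) + (0.011 + 0.26²/2)·1.5] / 0.3184 = [0.1335 + 0.0672] / 0.3184 = 0.6304 ≈ 0.63
N(d₁) = N(0.63) = 0.7357
Δ_call = N(d₁) = 0.7357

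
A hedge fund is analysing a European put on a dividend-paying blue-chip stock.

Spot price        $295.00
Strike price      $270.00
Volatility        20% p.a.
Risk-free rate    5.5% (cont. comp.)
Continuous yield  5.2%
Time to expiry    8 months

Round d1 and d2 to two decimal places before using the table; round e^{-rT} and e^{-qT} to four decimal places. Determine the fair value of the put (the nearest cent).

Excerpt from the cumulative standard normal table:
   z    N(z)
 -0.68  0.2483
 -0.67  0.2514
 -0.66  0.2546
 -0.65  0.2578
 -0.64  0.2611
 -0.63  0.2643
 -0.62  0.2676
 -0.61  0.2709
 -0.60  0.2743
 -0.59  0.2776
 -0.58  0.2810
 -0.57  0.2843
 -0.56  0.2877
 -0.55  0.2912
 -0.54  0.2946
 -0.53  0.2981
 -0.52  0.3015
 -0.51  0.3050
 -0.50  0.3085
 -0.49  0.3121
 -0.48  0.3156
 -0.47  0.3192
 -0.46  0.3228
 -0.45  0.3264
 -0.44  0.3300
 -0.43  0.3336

σ√T = 0.2 × 0.8165 = 0.1633
d₁ = [ln(295/270) + (0.055 − 0.052 + 0.2²/2)·0.6667] / 0.1633 = [0.0886 + 0.0153] / 0.1633 = 0.6362 ⇒ 0.64
d₂ = d₁ − σ√T = 0.6362 − 0.1633 = 0.4729 ⇒ 0.47
e^(−qT) = e^(−0.052·0.6667) = 0.9659;  e^(−rT) = e^(−0.055·0.6667) = 0.9640
P = 270·0.9640·N(-0.47) − 295·0.9659·N(-0.64) = 270·0.9640·0.3192 − 295·0.9659·0.2611 = 83.0814 − 74.3980 = 8.6834

$8.68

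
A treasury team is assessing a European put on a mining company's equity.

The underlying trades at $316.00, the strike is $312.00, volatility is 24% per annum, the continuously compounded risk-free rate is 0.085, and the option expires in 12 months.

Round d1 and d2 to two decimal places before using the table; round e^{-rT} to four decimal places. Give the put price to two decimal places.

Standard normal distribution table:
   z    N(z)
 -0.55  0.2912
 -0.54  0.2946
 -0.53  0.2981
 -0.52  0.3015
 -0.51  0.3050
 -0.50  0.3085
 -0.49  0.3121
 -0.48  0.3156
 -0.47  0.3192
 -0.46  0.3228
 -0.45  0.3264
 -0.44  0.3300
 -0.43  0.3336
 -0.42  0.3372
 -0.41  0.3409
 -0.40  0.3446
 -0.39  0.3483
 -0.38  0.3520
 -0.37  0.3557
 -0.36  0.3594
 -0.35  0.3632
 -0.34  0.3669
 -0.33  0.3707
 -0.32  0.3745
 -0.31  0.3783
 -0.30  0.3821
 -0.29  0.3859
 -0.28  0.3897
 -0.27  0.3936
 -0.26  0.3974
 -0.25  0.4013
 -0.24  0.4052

σ√T = 0.24·√1 = 0.2400
d₁ = [ln(316/312) + (0.085 + 0.24²/2)·1] / 0.2400 = [0.0127 + 0.1138] / 0.2400 = 0.5272 ≈ 0.53
d₂ = d₁ − σ√T = 0.5272 − 0.2400 = 0.2872 ≈ 0.29
e^(−rT) = e^(−0.085·1) = 0.9185
N(−d₂) = N(-0.29) = 0.3859;  N(−d₁) = N(-0.53) = 0.2981
P = 312·0.9185·0.3859 − 316·0.2981 = 110.5881 − 94.1996 = 16.3885

$16.39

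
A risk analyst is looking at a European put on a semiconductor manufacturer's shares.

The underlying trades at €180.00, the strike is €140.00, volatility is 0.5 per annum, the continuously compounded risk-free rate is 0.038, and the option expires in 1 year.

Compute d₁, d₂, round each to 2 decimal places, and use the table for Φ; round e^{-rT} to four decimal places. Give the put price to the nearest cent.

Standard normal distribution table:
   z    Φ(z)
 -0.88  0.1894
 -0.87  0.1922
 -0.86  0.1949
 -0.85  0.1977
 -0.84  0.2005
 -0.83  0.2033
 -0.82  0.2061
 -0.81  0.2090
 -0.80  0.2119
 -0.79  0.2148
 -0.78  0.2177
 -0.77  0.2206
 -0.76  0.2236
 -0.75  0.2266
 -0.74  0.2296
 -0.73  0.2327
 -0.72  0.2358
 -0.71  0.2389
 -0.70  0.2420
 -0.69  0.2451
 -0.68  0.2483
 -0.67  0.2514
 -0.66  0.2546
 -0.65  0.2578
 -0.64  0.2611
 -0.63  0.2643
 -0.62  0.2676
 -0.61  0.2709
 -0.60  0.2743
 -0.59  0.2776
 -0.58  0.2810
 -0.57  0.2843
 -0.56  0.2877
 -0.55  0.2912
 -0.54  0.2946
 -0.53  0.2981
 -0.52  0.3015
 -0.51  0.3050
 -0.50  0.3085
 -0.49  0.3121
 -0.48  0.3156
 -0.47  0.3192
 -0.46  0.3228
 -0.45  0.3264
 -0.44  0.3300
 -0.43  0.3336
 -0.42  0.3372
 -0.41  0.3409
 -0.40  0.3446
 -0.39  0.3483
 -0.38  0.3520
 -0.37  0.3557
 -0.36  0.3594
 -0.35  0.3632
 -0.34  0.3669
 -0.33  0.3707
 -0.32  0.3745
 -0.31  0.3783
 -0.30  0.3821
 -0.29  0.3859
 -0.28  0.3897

€13.37

σ√T = 0.5 × 1.0000 = 0.5000
d₁ = [ln(180/140) + (0.038 + ½·0.5²)·1] / (σ√T) = (0.2513 + 0.1630) / 0.5000 = 0.8286 ≈ 0.83
d₂ = 0.8286 − 0.5000 = 0.3286 ≈ 0.33
e^(−rT) = e^(−0.038·1) = 0.9627
P = 140·0.9627·N(-0.33) − 180·N(-0.83) = 140·0.9627·0.3707 − 180·0.2033 = 49.9622 − 36.5940 = 13.3682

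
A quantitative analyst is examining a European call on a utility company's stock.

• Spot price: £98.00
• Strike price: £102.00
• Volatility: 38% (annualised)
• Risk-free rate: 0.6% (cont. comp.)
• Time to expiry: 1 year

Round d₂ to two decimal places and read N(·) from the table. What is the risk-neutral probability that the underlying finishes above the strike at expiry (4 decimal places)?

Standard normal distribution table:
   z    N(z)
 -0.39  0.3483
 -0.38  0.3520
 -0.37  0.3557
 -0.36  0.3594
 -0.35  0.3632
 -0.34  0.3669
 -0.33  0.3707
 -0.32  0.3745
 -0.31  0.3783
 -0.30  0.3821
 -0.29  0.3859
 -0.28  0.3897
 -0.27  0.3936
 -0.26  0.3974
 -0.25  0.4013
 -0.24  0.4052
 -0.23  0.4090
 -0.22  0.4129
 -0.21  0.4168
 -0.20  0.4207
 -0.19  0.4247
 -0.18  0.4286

0.3897

σ√T = 0.38·√1 = 0.3800
d₁ = [ln(98/102) + (0.006 + 0.38²/2)·1] / 0.3800 = [-0.0400 + 0.0782] / 0.3800 = 0.1005 ≈ 0.10
d₂ = d₁ − σ√T = 0.1005 − 0.3800 = -0.2795 ≈ -0.28
Risk-neutral Pr[S_T > K] = N(d₂) = N(-0.28) = 0.3897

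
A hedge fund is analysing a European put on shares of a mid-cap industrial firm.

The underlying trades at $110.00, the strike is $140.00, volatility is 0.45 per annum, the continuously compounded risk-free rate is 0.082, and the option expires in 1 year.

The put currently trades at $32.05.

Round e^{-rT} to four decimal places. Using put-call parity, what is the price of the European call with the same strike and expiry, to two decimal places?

$13.07

exp(−rT) = exp(−0.082·1) = 0.9213
Put-call parity: C − P = S − K·e^(−rT) = 110 − 140·0.9213 = 110 − 128.9820 = -18.9820
C = P + (C − P) = 32.05 + (-18.9820) = 13.0680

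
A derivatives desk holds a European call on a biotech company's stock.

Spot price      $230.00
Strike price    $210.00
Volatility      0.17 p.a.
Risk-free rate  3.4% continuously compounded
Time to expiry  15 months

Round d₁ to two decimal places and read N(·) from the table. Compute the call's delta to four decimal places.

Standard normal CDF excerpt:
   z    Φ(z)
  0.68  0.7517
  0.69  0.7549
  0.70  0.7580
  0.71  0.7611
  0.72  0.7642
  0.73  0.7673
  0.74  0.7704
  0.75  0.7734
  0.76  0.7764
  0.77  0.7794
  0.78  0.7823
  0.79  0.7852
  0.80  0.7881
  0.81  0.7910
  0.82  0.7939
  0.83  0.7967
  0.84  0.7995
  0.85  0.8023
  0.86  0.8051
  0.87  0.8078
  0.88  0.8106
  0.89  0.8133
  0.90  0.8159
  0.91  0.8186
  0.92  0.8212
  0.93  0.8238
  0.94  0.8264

0.7881

σ√T = 0.17·√1.25 = 0.1901
d₁ = [ln(230/210) + (0.034 + ½·0.17²)·1.25] / (σ√T) = (0.0910 + 0.0606) / 0.1901 = 0.7973 which rounds to 0.80
N(d₁) = N(0.80) = 0.7881
Δ_call = N(d₁) = 0.7881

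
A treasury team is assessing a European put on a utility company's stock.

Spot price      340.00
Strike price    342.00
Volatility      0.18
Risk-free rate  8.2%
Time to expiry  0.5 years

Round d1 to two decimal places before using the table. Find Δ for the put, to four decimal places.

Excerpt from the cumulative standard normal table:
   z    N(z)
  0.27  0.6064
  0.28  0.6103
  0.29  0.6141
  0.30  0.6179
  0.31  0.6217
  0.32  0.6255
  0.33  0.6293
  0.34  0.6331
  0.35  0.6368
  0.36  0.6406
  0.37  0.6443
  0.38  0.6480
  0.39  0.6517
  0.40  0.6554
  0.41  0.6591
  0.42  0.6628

σ√T = 0.18·√0.5 = 0.1273
d₁ = [ln(340/342) + (0.082 + 0.18²/2)·0.5] / 0.1273 = [-0.0059 + 0.0491] / 0.1273 = 0.3397 → 0.34
N(d₁) = N(0.34) = 0.6331
Δ_put = N(d₁) − 1 = 0.6331 − 1 = -0.3669

-0.3669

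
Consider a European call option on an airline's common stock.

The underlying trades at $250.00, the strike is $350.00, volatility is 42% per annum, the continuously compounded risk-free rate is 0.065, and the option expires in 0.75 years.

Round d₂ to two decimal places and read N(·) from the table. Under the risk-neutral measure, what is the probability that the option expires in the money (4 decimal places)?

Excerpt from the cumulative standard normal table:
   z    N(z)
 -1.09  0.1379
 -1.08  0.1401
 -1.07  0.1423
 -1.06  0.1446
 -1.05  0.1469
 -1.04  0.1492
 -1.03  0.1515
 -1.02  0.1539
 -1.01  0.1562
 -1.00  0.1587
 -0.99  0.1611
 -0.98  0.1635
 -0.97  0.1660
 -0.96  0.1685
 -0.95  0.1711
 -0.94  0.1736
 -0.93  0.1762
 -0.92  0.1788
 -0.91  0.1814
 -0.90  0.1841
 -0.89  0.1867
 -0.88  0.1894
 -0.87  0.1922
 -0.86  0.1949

σ√T = 0.42·√0.75 = 0.3637
ln(S/K) + (r + σ²/2)T = ln(250/350) + (0.065 + 0.42²/2)·0.75 = -0.3365 + 0.1149 = -0.2216
d₁ = -0.2216 / 0.3637 = -0.6092 → -0.61
d₂ = d₁ − σ√T = -0.6092 − 0.3637 = -0.9729 → -0.97
Pr(exercise) under Q = N(d₂) = 0.1660

0.1660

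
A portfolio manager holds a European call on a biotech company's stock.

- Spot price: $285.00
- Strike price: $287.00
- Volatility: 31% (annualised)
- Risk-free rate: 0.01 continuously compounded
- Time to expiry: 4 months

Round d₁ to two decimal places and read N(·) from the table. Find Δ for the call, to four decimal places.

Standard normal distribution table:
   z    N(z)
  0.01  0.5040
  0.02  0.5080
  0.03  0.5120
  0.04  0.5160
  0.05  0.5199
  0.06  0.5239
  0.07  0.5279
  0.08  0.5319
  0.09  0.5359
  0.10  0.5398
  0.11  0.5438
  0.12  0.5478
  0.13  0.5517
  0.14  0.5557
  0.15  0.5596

0.5279

σ√T = 0.31 × 0.5774 = 0.1790
d₁ = [ln(285/287) + (0.01 + 0.31²/2)·0.3333] / 0.1790 = [-0.0070 + 0.0193] / 0.1790 = 0.0690 which rounds to 0.07
N(d₁) = N(0.07) = 0.5279
Δ_call = N(d₁) = 0.5279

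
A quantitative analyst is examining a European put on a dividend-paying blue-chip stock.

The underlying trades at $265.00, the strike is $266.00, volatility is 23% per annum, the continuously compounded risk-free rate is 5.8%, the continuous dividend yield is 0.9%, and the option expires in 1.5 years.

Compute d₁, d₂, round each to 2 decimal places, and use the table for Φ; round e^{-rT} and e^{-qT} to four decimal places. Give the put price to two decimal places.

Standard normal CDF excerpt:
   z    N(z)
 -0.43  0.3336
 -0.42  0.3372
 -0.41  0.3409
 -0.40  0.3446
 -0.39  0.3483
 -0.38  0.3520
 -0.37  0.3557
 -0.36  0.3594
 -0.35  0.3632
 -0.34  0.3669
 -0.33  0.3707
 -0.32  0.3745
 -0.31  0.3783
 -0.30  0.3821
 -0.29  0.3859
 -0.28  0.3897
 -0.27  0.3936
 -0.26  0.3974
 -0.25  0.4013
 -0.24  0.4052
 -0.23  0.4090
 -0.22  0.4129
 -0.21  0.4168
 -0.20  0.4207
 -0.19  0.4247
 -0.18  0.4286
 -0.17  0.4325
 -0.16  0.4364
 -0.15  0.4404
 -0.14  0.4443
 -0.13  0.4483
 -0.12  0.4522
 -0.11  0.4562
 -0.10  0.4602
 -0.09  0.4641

T = 1.5;  σ√T = 0.2817
ln(S/K) + (r − q + σ²/2)T = ln(265/266) + (0.058 − 0.009 + 0.23²/2)·1.5 = -0.0038 + 0.1132 = 0.1094
d₁ = 0.1094 / 0.2817 = 0.3884 ⇒ 0.39
d₂ = d₁ − σ√T = 0.3884 − 0.2817 = 0.1067 ⇒ 0.11
exp(−qT) = exp(−0.009·1.5) = 0.9866;  exp(−rT) = exp(−0.058·1.5) = 0.9167
N(−d₂) = N(-0.11) = 0.4562;  N(−d₁) = N(-0.39) = 0.3483
P = 266·0.9167·0.4562 − 265·0.9866·0.3483 = 111.2408 − 91.0627 = 20.1781

$20.18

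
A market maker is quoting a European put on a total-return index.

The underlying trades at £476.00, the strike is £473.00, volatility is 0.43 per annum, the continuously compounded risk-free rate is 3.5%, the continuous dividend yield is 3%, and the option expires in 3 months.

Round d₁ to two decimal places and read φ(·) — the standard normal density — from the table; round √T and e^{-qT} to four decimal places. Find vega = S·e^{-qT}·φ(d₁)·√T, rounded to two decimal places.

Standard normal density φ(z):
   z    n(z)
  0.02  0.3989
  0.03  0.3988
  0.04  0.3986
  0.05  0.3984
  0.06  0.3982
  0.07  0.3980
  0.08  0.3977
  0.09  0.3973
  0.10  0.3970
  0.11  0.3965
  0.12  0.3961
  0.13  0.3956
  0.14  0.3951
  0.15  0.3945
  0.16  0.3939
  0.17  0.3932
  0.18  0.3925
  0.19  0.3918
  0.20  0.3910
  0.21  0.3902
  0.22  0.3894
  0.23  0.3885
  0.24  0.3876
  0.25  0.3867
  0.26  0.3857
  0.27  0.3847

93.33

σ√T = 0.43 × 0.5000 = 0.2150
ln(S/K) + (r − q + σ²/2)T = ln(476/473) + (0.035 − 0.03 + 0.43²/2)·0.25 = 0.0063 + 0.0244 = 0.0307
d₁ = 0.0307 / 0.2150 = 0.1427 which rounds to 0.14
√T = √0.25 = 0.5000
φ(d₁) = φ(0.14) = 0.3951
exp(−qT) = exp(−0.03·0.25) = 0.9925
vega = S·exp(−qT)·φ(d₁)·√T = 476·0.9925·0.3951·0.5000 = 93.3285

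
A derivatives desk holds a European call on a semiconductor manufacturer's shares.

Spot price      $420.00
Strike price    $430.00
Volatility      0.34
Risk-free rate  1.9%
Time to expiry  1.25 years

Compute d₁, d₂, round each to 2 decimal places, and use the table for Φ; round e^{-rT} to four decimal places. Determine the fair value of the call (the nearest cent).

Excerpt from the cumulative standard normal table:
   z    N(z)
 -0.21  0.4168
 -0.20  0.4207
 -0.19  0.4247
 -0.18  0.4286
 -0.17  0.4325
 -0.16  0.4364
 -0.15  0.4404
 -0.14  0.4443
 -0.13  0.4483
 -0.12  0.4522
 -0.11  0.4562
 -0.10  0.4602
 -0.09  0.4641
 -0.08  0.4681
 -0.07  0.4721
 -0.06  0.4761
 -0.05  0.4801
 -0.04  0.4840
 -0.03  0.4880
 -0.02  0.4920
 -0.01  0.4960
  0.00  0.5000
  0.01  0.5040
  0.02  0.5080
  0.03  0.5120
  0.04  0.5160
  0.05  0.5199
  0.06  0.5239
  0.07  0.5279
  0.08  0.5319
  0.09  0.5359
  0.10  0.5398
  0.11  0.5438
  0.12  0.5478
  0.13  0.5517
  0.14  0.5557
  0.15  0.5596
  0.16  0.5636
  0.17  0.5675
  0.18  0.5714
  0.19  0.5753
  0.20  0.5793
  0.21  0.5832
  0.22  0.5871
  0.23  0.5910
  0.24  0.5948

$63.30

T = 1.25;  σ√T = 0.3801
d₁ = [ln(420/430) + (0.019 + 0.34²/2)·1.25] / 0.3801 = [-0.0235 + 0.0960] / 0.3801 = 0.1906 → 0.19
d₂ = d₁ − σ√T = 0.1906 − 0.3801 = -0.1895 → -0.19
exp(−rT) = exp(−0.019·1.25) = 0.9765
N(d₁) = N(0.19) = 0.5753;  N(d₂) = N(-0.19) = 0.4247
C = 420·0.5753 − 430·0.9765·0.4247 = 241.6260 − 178.3294 = 63.2966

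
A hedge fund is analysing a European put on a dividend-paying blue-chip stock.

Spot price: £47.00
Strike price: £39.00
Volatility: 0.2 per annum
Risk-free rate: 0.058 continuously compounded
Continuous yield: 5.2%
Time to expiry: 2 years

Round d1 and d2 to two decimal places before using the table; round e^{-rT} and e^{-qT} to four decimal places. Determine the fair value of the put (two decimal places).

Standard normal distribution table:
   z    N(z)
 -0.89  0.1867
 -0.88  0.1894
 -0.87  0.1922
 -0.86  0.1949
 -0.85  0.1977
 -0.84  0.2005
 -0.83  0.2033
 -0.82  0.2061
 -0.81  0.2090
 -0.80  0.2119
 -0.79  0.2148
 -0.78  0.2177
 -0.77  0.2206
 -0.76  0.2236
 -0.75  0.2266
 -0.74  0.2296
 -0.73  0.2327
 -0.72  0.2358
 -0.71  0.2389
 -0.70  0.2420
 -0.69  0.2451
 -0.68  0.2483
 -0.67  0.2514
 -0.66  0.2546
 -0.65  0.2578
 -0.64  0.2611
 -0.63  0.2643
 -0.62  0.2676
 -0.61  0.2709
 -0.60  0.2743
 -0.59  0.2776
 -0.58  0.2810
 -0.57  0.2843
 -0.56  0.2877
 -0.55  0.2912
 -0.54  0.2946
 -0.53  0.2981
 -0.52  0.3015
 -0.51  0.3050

£1.50

T = 2;  σ√T = 0.2828
d₁ = [ln(47/39) + (0.058 − 0.052 + 0.2²/2)·2] / 0.2828 = [0.1866 + 0.0520] / 0.2828 = 0.8435 which rounds to 0.84
d₂ = d₁ − σ√T = 0.8435 − 0.2828 = 0.5607 which rounds to 0.56
exp(−qT) = exp(−0.052·2) = 0.9012;  exp(−rT) = exp(−0.058·2) = 0.8905
N(−d₂) = N(-0.56) = 0.2877;  N(−d₁) = N(-0.84) = 0.2005
P = 39·0.8905·0.2877 − 47·0.9012·0.2005 = 9.9917 − 8.4925 = 1.4992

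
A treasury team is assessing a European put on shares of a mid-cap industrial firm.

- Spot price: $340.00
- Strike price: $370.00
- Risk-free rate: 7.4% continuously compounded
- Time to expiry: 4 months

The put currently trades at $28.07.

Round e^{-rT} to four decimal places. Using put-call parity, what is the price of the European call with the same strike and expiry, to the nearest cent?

$7.10

exp(−rT) = exp(−0.074·0.3333) = 0.9756
Put-call parity: C − P = S − K·e^(−rT) = 340 − 370·0.9756 = 340 − 360.9720 = -20.9720
C = P + (C − P) = 28.07 + (-20.9720) = 7.0980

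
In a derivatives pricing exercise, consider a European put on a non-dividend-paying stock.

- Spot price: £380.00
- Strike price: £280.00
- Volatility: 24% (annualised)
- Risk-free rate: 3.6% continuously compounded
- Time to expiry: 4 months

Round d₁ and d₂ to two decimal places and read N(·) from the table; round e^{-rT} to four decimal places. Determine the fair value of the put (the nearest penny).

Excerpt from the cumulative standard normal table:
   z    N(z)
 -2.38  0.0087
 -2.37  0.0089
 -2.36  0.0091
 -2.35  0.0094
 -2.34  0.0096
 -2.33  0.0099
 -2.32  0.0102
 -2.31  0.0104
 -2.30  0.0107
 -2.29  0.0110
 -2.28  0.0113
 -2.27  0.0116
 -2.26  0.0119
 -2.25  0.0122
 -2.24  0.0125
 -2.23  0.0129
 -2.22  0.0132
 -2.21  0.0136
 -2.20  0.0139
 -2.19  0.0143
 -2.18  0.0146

£0.19

σ√T = 0.24 × 0.5774 = 0.1386
d₁ = [ln(380/280) + (0.036 + ½·0.24²)·0.3333] / (σ√T) = (0.3054 + 0.0216) / 0.1386 = 2.3598 ≈ 2.36
d₂ = 2.3598 − 0.1386 = 2.2212 ≈ 2.22
e^(−rT) = e^(−0.036·0.3333) = 0.9881
P = 280·0.9881·N(-2.22) − 380·N(-2.36) = 280·0.9881·0.0132 − 380·0.0091 = 3.6520 − 3.4580 = 0.1940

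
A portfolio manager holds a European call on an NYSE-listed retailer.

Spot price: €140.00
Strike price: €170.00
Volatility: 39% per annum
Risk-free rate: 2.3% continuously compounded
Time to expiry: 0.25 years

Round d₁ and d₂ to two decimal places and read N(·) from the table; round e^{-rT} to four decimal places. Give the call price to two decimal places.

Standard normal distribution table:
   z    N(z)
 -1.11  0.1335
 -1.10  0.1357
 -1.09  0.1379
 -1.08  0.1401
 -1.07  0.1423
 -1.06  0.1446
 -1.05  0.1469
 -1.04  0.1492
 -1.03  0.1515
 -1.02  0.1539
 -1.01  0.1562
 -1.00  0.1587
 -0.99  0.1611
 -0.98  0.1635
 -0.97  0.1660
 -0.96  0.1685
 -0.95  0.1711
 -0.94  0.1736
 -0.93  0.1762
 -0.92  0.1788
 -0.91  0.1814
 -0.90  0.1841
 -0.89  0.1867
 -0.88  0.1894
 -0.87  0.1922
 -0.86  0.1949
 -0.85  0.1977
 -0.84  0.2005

σ√T = 0.39 × 0.5000 = 0.1950
d₁ = [ln(140/170) + (0.023 + 0.39²/2)·0.25] / 0.1950 = [-0.1942 + 0.0248] / 0.1950 = -0.8687 which rounds to -0.87
d₂ = d₁ − σ√T = -0.8687 − 0.1950 = -1.0637 which rounds to -1.06
e^(−rT) = e^(−0.023·0.25) = 0.9943
N(d₁) = N(-0.87) = 0.1922;  N(d₂) = N(-1.06) = 0.1446
C = 140·0.1922 − 170·0.9943·0.1446 = 26.9080 − 24.4419 = 2.4661

€2.47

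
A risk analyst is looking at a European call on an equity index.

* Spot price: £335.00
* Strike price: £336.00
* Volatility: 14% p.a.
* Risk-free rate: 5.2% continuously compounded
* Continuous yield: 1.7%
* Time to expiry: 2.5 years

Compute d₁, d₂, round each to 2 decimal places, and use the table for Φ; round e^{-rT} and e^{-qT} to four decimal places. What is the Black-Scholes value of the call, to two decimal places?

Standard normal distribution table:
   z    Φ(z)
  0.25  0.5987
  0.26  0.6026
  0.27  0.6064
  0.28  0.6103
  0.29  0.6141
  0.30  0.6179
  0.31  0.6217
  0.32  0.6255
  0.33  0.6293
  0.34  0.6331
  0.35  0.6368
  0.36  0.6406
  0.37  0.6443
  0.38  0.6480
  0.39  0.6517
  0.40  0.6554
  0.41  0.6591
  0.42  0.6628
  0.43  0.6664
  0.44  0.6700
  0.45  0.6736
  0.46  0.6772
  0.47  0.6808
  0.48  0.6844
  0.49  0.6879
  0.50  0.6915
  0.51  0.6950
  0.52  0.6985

σ√T = 0.14·√2.5 = 0.2214
d₁ = [ln(335/336) + (0.052 − 0.017 + ½·0.14²)·2.5] / (σ√T) = (-0.0030 + 0.1120) / 0.2214 = 0.4925 which rounds to 0.49
d₂ = 0.4925 − 0.2214 = 0.2711 which rounds to 0.27
exp(−qT) = exp(−0.017·2.5) = 0.9584;  exp(−rT) = exp(−0.052·2.5) = 0.8781
N(d₁) = N(0.49) = 0.6879;  N(d₂) = N(0.27) = 0.6064
C = 335·0.9584·0.6879 − 336·0.8781·0.6064 = 220.8599 − 178.9132 = 41.9467

£41.95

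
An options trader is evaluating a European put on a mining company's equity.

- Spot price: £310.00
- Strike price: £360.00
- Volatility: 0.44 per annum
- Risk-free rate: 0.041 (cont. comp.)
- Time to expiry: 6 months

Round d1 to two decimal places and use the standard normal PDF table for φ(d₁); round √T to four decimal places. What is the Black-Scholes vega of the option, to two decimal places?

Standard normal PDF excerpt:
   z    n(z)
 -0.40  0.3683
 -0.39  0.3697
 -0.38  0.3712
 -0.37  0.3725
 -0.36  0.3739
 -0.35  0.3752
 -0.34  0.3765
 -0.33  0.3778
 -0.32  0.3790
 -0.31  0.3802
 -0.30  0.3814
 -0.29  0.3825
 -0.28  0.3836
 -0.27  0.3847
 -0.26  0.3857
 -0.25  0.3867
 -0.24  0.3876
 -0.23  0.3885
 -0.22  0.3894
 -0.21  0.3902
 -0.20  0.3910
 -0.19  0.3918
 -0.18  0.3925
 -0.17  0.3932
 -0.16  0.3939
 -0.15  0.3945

σ√T = 0.44 × 0.7071 = 0.3111
d₁ = [ln(310/360) + (0.041 + 0.44²/2)·0.5] / 0.3111 = [-0.1495 + 0.0689] / 0.3111 = -0.2592 → -0.26
√T = √0.5 = 0.7071
φ(d₁) = φ(-0.26) = 0.3857
vega = S·φ(d₁)·√T = 310·0.3857·0.7071 = 84.5458

84.55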